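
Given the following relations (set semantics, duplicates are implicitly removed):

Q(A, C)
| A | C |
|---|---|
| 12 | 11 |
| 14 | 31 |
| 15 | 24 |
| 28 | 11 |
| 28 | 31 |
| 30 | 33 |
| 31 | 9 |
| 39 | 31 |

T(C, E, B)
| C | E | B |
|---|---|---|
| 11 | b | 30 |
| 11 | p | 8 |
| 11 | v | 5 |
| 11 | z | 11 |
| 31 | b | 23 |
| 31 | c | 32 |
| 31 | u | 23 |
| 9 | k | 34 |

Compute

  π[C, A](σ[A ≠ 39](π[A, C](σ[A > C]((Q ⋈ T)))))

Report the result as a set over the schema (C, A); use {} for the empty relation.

{(11, 12), (11, 28), (9, 31)}

Q ⋈ T (natural join on C): {(12, 11, b, 30), (12, 11, p, 8), (12, 11, v, 5), (12, 11, z, 11), (14, 31, b, 23), (14, 31, c, 32), (14, 31, u, 23), (28, 11, b, 30), (28, 11, p, 8), (28, 11, v, 5), (28, 11, z, 11), (28, 31, b, 23), (28, 31, c, 32), (28, 31, u, 23), (31, 9, k, 34), (39, 31, b, 23), (39, 31, c, 32), (39, 31, u, 23)}
σ[A > C]: keep tuples satisfying A > C → {(12, 11, b, 30), (12, 11, p, 8), (12, 11, v, 5), (12, 11, z, 11), (28, 11, b, 30), (28, 11, p, 8), (28, 11, v, 5), (28, 11, z, 11), (31, 9, k, 34), (39, 31, b, 23), (39, 31, c, 32), (39, 31, u, 23)}
π_{A, C} gives {(12, 11), (28, 11), (31, 9), (39, 31)} (8 duplicate(s) eliminated).
σ[A ≠ 39]: keep tuples satisfying A ≠ 39 → {(12, 11), (28, 11), (31, 9)}
π_{C, A} gives {(11, 12), (11, 28), (9, 31)}.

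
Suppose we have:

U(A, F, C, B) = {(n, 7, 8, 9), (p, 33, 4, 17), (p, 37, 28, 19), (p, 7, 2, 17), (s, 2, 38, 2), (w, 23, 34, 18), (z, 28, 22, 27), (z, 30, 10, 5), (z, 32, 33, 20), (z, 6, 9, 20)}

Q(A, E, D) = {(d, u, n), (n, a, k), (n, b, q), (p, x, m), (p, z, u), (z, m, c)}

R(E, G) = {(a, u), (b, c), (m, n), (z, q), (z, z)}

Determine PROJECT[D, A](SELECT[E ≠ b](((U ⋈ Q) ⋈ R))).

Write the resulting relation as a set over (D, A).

Joining U and Q on A yields {(n, 7, 8, 9, a, k), (n, 7, 8, 9, b, q), (p, 33, 4, 17, x, m), (p, 33, 4, 17, z, u), (p, 37, 28, 19, x, m), (p, 37, 28, 19, z, u), (p, 7, 2, 17, x, m), (p, 7, 2, 17, z, u), (z, 28, 22, 27, m, c), (z, 30, 10, 5, m, c), (z, 32, 33, 20, m, c), (z, 6, 9, 20, m, c)}.
Joining (U ⋈ Q) and R on E yields {(n, 7, 8, 9, a, k, u), (n, 7, 8, 9, b, q, c), (p, 33, 4, 17, z, u, q), (p, 33, 4, 17, z, u, z), (p, 37, 28, 19, z, u, q), (p, 37, 28, 19, z, u, z), (p, 7, 2, 17, z, u, q), (p, 7, 2, 17, z, u, z), (z, 28, 22, 27, m, c, n), (z, 30, 10, 5, m, c, n), (z, 32, 33, 20, m, c, n), (z, 6, 9, 20, m, c, n)}.
Apply σ_{E ≠ b}; surviving tuples: {(n, 7, 8, 9, a, k, u), (p, 33, 4, 17, z, u, q), (p, 33, 4, 17, z, u, z), (p, 37, 28, 19, z, u, q), (p, 37, 28, 19, z, u, z), (p, 7, 2, 17, z, u, q), (p, 7, 2, 17, z, u, z), (z, 28, 22, 27, m, c, n), (z, 30, 10, 5, m, c, n), (z, 32, 33, 20, m, c, n), (z, 6, 9, 20, m, c, n)}
Projecting to D, A (8 duplicate(s) eliminated): {(c, z), (k, n), (u, p)}

{(c, z), (k, n), (u, p)}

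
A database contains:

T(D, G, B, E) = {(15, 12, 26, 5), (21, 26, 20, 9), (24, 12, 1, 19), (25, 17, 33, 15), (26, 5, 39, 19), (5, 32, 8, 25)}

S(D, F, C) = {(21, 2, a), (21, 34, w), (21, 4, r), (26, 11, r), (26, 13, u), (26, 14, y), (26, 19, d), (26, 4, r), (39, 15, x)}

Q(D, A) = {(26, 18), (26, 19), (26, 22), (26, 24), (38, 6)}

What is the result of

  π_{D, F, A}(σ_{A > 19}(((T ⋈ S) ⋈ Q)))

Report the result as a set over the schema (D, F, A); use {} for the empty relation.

Joining T and S on D yields {(21, 26, 20, 9, 2, a), (21, 26, 20, 9, 34, w), (21, 26, 20, 9, 4, r), (26, 5, 39, 19, 11, r), (26, 5, 39, 19, 13, u), (26, 5, 39, 19, 14, y), (26, 5, 39, 19, 19, d), (26, 5, 39, 19, 4, r)}.
Joining (T ⋈ S) and Q on D yields {(26, 5, 39, 19, 11, r, 18), (26, 5, 39, 19, 11, r, 19), (26, 5, 39, 19, 11, r, 22), (26, 5, 39, 19, 11, r, 24), (26, 5, 39, 19, 13, u, 18), (26, 5, 39, 19, 13, u, 19), (26, 5, 39, 19, 13, u, 22), (26, 5, 39, 19, 13, u, 24), (26, 5, 39, 19, 14, y, 18), (26, 5, 39, 19, 14, y, 19), (26, 5, 39, 19, 14, y, 22), (26, 5, 39, 19, 14, y, 24), (26, 5, 39, 19, 19, d, 18), (26, 5, 39, 19, 19, d, 19), (26, 5, 39, 19, 19, d, 22), (26, 5, 39, 19, 19, d, 24), (26, 5, 39, 19, 4, r, 18), (26, 5, 39, 19, 4, r, 19), (26, 5, 39, 19, 4, r, 22), (26, 5, 39, 19, 4, r, 24)}.
σ[A > 19]: keep tuples satisfying A > 19 → {(26, 5, 39, 19, 11, r, 22), (26, 5, 39, 19, 11, r, 24), (26, 5, 39, 19, 13, u, 22), (26, 5, 39, 19, 13, u, 24), (26, 5, 39, 19, 14, y, 22), (26, 5, 39, 19, 14, y, 24), (26, 5, 39, 19, 19, d, 22), (26, 5, 39, 19, 19, d, 24), (26, 5, 39, 19, 4, r, 22), (26, 5, 39, 19, 4, r, 24)}
π_{D, F, A} gives {(26, 11, 22), (26, 11, 24), (26, 13, 22), (26, 13, 24), (26, 14, 22), (26, 14, 24), (26, 19, 22), (26, 19, 24), (26, 4, 22), (26, 4, 24)}.

{(26, 11, 22), (26, 11, 24), (26, 13, 22), (26, 13, 24), (26, 14, 22), (26, 14, 24), (26, 19, 22), (26, 19, 24), (26, 4, 22), (26, 4, 24)}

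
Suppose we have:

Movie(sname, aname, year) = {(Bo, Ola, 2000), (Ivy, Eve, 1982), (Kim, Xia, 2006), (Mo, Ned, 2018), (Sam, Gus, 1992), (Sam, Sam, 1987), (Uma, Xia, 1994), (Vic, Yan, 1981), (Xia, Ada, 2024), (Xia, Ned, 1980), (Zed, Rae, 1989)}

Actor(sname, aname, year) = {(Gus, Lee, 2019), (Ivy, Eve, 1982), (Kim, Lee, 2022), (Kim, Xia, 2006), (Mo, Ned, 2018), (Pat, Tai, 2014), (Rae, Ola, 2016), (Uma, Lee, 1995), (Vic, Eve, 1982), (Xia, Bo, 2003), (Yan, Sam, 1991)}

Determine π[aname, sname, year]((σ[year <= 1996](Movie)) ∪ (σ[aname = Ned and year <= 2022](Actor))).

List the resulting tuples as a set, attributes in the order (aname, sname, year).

{(Eve, Ivy, 1982), (Gus, Sam, 1992), (Ned, Mo, 2018), (Ned, Xia, 1980), (Rae, Zed, 1989), (Sam, Sam, 1987), (Xia, Uma, 1994), (Yan, Vic, 1981)}

Filtering on year <= 1996 leaves {(Ivy, Eve, 1982), (Sam, Gus, 1992), (Sam, Sam, 1987), (Uma, Xia, 1994), (Vic, Yan, 1981), (Xia, Ned, 1980), (Zed, Rae, 1989)}.
Filtering on aname = Ned and year <= 2022 leaves {(Mo, Ned, 2018)}.
Set union of the two operands is {(Ivy, Eve, 1982), (Mo, Ned, 2018), (Sam, Gus, 1992), (Sam, Sam, 1987), (Uma, Xia, 1994), (Vic, Yan, 1981), (Xia, Ned, 1980), (Zed, Rae, 1989)}.
π_{aname, sname, year} gives {(Eve, Ivy, 1982), (Gus, Sam, 1992), (Ned, Mo, 2018), (Ned, Xia, 1980), (Rae, Zed, 1989), (Sam, Sam, 1987), (Xia, Uma, 1994), (Yan, Vic, 1981)}.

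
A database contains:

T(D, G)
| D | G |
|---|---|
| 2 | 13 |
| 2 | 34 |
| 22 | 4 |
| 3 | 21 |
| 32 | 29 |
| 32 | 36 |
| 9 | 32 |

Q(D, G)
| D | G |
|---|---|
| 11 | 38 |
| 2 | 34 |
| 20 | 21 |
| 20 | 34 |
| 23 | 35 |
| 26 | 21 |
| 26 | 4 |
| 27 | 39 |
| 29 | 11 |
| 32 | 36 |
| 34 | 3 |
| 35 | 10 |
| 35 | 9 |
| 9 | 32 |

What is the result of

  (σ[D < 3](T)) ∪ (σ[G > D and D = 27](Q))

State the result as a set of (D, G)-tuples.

Filtering on D < 3 leaves {(2, 13), (2, 34)}.
Filtering on G > D and D = 27 leaves {(27, 39)}.
Taking the union: {(2, 13), (2, 34), (27, 39)}

{(2, 13), (2, 34), (27, 39)}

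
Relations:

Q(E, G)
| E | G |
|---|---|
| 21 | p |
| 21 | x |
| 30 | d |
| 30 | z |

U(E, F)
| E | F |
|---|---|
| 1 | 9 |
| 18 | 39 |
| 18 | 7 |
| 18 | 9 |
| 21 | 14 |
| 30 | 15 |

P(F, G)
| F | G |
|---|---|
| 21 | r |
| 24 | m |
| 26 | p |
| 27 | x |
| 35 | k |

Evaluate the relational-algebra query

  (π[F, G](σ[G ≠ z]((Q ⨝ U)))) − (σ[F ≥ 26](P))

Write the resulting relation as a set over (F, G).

Joining Q and U on E yields {(21, p, 14), (21, x, 14), (30, d, 15), (30, z, 15)}.
σ[G ≠ z]: keep tuples satisfying G ≠ z → {(21, p, 14), (21, x, 14), (30, d, 15)}
Projecting to F, G: {(14, p), (14, x), (15, d)}
σ[F ≥ 26]: keep tuples satisfying F ≥ 26 → {(26, p), (27, x), (35, k)}
Difference: {(14, p), (14, x), (15, d)} with {(26, p), (27, x), (35, k)} → {(14, p), (14, x), (15, d)}

{(14, p), (14, x), (15, d)}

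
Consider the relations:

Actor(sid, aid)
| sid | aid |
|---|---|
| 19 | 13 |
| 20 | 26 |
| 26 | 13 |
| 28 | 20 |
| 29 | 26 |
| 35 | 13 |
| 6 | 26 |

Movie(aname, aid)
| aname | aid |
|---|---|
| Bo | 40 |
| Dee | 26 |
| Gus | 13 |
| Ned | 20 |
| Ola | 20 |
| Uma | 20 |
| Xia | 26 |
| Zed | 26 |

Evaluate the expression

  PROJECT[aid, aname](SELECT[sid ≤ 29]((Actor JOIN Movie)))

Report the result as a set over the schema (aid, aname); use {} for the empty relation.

{(13, Gus), (20, Ned), (20, Ola), (20, Uma), (26, Dee), (26, Xia), (26, Zed)}

Natural join on aid: {(19, 13, Gus), (20, 26, Dee), (20, 26, Xia), (20, 26, Zed), (26, 13, Gus), (28, 20, Ned), (28, 20, Ola), (28, 20, Uma), (29, 26, Dee), (29, 26, Xia), (29, 26, Zed), (35, 13, Gus), (6, 26, Dee), (6, 26, Xia), (6, 26, Zed)}
Selection sid ≤ 29: {(19, 13, Gus), (20, 26, Dee), (20, 26, Xia), (20, 26, Zed), (26, 13, Gus), (28, 20, Ned), (28, 20, Ola), (28, 20, Uma), (29, 26, Dee), (29, 26, Xia), (29, 26, Zed), (6, 26, Dee), (6, 26, Xia), (6, 26, Zed)}
Keep only column(s) aid, aname (7 duplicate(s) eliminated): {(13, Gus), (20, Ned), (20, Ola), (20, Uma), (26, Dee), (26, Xia), (26, Zed)}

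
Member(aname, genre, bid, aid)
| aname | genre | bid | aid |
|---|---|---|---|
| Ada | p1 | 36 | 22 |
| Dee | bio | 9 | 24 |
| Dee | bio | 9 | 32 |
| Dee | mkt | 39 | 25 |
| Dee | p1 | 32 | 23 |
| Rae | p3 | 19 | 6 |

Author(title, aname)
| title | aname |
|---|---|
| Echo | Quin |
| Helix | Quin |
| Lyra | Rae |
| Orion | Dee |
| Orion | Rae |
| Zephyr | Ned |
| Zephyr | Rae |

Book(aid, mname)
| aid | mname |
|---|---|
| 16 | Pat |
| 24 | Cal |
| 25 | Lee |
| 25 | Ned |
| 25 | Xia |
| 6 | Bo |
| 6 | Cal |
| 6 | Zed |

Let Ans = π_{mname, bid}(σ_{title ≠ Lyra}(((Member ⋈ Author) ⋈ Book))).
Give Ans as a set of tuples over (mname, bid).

{(Bo, 19), (Cal, 19), (Cal, 9), (Lee, 39), (Ned, 39), (Xia, 39), (Zed, 19)}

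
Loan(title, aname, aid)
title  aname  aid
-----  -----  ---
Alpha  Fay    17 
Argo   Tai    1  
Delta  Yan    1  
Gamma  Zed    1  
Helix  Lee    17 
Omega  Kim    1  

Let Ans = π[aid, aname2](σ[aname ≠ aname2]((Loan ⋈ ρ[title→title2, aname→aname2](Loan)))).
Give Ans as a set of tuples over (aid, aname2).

{(1, Kim), (1, Tai), (1, Yan), (1, Zed), (17, Fay), (17, Lee)}

ρ[title→title2, aname→aname2]: schema becomes (title2, aname2, aid); tuples unchanged.
Loan ⋈ ρ[title→title2, aname→aname2](Loan) (natural join on aid): {(Alpha, Fay, 17, Alpha, Fay), (Alpha, Fay, 17, Helix, Lee), (Argo, Tai, 1, Argo, Tai), (Argo, Tai, 1, Delta, Yan), (Argo, Tai, 1, Gamma, Zed), (Argo, Tai, 1, Omega, Kim), (Delta, Yan, 1, Argo, Tai), (Delta, Yan, 1, Delta, Yan), (Delta, Yan, 1, Gamma, Zed), (Delta, Yan, 1, Omega, Kim), (Gamma, Zed, 1, Argo, Tai), (Gamma, Zed, 1, Delta, Yan), (Gamma, Zed, 1, Gamma, Zed), (Gamma, Zed, 1, Omega, Kim), (Helix, Lee, 17, Alpha, Fay), (Helix, Lee, 17, Helix, Lee), (Omega, Kim, 1, Argo, Tai), (Omega, Kim, 1, Delta, Yan), (Omega, Kim, 1, Gamma, Zed), (Omega, Kim, 1, Omega, Kim)}
Selection aname ≠ aname2: {(Alpha, Fay, 17, Helix, Lee), (Argo, Tai, 1, Delta, Yan), (Argo, Tai, 1, Gamma, Zed), (Argo, Tai, 1, Omega, Kim), (Delta, Yan, 1, Argo, Tai), (Delta, Yan, 1, Gamma, Zed), (Delta, Yan, 1, Omega, Kim), (Gamma, Zed, 1, Argo, Tai), (Gamma, Zed, 1, Delta, Yan), (Gamma, Zed, 1, Omega, Kim), (Helix, Lee, 17, Alpha, Fay), (Omega, Kim, 1, Argo, Tai), (Omega, Kim, 1, Delta, Yan), (Omega, Kim, 1, Gamma, Zed)}
Keep only column(s) aid, aname2 (8 duplicate(s) eliminated): {(1, Kim), (1, Tai), (1, Yan), (1, Zed), (17, Fay), (17, Lee)}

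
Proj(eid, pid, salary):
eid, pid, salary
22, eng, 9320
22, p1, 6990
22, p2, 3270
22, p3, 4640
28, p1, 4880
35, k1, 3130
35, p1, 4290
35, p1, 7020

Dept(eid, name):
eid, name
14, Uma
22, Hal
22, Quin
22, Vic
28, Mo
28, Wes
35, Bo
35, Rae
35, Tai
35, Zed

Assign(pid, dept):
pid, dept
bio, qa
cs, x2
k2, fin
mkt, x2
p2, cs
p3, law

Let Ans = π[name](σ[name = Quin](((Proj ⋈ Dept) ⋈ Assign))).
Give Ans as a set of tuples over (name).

{Quin}

Joining Proj and Dept on eid yields {(22, eng, 9320, Hal), (22, eng, 9320, Quin), (22, eng, 9320, Vic), (22, p1, 6990, Hal), (22, p1, 6990, Quin), (22, p1, 6990, Vic), (22, p2, 3270, Hal), (22, p2, 3270, Quin), (22, p2, 3270, Vic), (22, p3, 4640, Hal), (22, p3, 4640, Quin), (22, p3, 4640, Vic), (28, p1, 4880, Mo), (28, p1, 4880, Wes), (35, k1, 3130, Bo), (35, k1, 3130, Rae), (35, k1, 3130, Tai), (35, k1, 3130, Zed), (35, p1, 4290, Bo), (35, p1, 4290, Rae), (35, p1, 4290, Tai), (35, p1, 4290, Zed), (35, p1, 7020, Bo), (35, p1, 7020, Rae), (35, p1, 7020, Tai), (35, p1, 7020, Zed)}.
Joining (Proj ⋈ Dept) and Assign on pid yields {(22, p2, 3270, Hal, cs), (22, p2, 3270, Quin, cs), (22, p2, 3270, Vic, cs), (22, p3, 4640, Hal, law), (22, p3, 4640, Quin, law), (22, p3, 4640, Vic, law)}.
Filtering on name = Quin leaves {(22, p2, 3270, Quin, cs), (22, p3, 4640, Quin, law)}.
Keep only column(s) name (1 duplicate(s) eliminated): {Quin}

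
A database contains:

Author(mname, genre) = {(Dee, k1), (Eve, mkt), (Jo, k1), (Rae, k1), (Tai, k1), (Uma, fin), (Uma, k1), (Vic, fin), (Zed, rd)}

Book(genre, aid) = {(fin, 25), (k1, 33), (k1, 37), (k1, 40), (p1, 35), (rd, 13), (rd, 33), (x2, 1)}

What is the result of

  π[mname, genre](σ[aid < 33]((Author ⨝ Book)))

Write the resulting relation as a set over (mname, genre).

{(Uma, fin), (Vic, fin), (Zed, rd)}

Author ⋈ Book (natural join on genre): {(Dee, k1, 33), (Dee, k1, 37), (Dee, k1, 40), (Jo, k1, 33), (Jo, k1, 37), (Jo, k1, 40), (Rae, k1, 33), (Rae, k1, 37), (Rae, k1, 40), (Tai, k1, 33), (Tai, k1, 37), (Tai, k1, 40), (Uma, fin, 25), (Uma, k1, 33), (Uma, k1, 37), (Uma, k1, 40), (Vic, fin, 25), (Zed, rd, 13), (Zed, rd, 33)}
σ[aid < 33]: keep tuples satisfying aid < 33 → {(Uma, fin, 25), (Vic, fin, 25), (Zed, rd, 13)}
π[mname, genre]: project onto (mname, genre) → {(Uma, fin), (Vic, fin), (Zed, rd)}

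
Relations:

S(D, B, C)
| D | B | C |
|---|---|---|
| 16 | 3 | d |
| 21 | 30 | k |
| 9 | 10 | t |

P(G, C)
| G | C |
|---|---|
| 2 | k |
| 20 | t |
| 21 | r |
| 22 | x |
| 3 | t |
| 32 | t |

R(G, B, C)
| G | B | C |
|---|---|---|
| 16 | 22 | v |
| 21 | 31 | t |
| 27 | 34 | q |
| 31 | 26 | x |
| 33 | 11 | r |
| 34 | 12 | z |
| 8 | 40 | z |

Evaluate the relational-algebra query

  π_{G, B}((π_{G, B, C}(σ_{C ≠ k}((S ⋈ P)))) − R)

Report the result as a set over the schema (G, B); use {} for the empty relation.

{(20, 10), (3, 10), (32, 10)}

Joining S and P on C yields {(21, 30, k, 2), (9, 10, t, 20), (9, 10, t, 3), (9, 10, t, 32)}.
Selection C ≠ k: {(9, 10, t, 20), (9, 10, t, 3), (9, 10, t, 32)}
Keep only column(s) G, B, C: {(20, 10, t), (3, 10, t), (32, 10, t)}
Difference: {(20, 10, t), (3, 10, t), (32, 10, t)} with {(16, 22, v), (21, 31, t), (27, 34, q), (31, 26, x), (33, 11, r), (34, 12, z), (8, 40, z)} → {(20, 10, t), (3, 10, t), (32, 10, t)}
Keep only column(s) G, B: {(20, 10), (3, 10), (32, 10)}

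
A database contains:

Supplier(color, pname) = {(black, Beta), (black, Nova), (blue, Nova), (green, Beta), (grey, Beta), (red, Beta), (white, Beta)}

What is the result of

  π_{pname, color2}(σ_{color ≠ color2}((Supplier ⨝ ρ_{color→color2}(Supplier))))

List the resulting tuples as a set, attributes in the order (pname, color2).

{(Beta, black), (Beta, green), (Beta, grey), (Beta, red), (Beta, white), (Nova, black), (Nova, blue)}

ρ[color→color2]: schema becomes (color2, pname); tuples unchanged.
Joining Supplier and ρ_{color→color2}(Supplier) on pname yields {(black, Beta, black), (black, Beta, green), (black, Beta, grey), (black, Beta, red), (black, Beta, white), (black, Nova, black), (black, Nova, blue), (blue, Nova, black), (blue, Nova, blue), (green, Beta, black), (green, Beta, green), (green, Beta, grey), (green, Beta, red), (green, Beta, white), (grey, Beta, black), (grey, Beta, green), (grey, Beta, grey), (grey, Beta, red), (grey, Beta, white), (red, Beta, black), (red, Beta, green), (red, Beta, grey), (red, Beta, red), (red, Beta, white), (white, Beta, black), (white, Beta, green), (white, Beta, grey), (white, Beta, red), (white, Beta, white)}.
Filtering on color ≠ color2 leaves {(black, Beta, green), (black, Beta, grey), (black, Beta, red), (black, Beta, white), (black, Nova, blue), (blue, Nova, black), (green, Beta, black), (green, Beta, grey), (green, Beta, red), (green, Beta, white), (grey, Beta, black), (grey, Beta, green), (grey, Beta, red), (grey, Beta, white), (red, Beta, black), (red, Beta, green), (red, Beta, grey), (red, Beta, white), (white, Beta, black), (white, Beta, green), (white, Beta, grey), (white, Beta, red)}.
Keep only column(s) pname, color2 (15 duplicate(s) eliminated): {(Beta, black), (Beta, green), (Beta, grey), (Beta, red), (Beta, white), (Nova, black), (Nova, blue)}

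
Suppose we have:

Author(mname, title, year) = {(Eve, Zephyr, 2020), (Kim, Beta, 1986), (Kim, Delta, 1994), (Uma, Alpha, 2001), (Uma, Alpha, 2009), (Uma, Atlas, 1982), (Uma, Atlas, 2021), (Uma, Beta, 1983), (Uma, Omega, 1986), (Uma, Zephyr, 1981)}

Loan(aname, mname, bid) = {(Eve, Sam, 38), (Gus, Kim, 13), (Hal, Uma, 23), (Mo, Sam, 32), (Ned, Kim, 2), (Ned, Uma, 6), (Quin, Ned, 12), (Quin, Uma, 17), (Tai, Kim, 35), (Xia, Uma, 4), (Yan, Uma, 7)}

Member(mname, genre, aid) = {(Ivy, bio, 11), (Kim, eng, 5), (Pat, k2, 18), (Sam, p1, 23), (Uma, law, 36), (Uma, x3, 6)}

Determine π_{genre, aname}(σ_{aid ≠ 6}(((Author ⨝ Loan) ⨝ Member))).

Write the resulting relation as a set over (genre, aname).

{(eng, Gus), (eng, Ned), (eng, Tai), (law, Hal), (law, Ned), (law, Quin), (law, Xia), (law, Yan)}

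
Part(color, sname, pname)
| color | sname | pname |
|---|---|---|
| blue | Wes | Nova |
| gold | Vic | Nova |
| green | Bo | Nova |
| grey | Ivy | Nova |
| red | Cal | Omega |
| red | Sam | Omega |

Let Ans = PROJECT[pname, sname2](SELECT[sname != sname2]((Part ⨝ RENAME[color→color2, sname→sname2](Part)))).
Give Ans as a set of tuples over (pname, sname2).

{(Nova, Bo), (Nova, Ivy), (Nova, Vic), (Nova, Wes), (Omega, Cal), (Omega, Sam)}

ρ[color→color2, sname→sname2]: schema becomes (color2, sname2, pname); tuples unchanged.
Part ⋈ RENAME[color→color2, sname→sname2](Part) (natural join on pname): {(blue, Wes, Nova, blue, Wes), (blue, Wes, Nova, gold, Vic), (blue, Wes, Nova, green, Bo), (blue, Wes, Nova, grey, Ivy), (gold, Vic, Nova, blue, Wes), (gold, Vic, Nova, gold, Vic), (gold, Vic, Nova, green, Bo), (gold, Vic, Nova, grey, Ivy), (green, Bo, Nova, blue, Wes), (green, Bo, Nova, gold, Vic), (green, Bo, Nova, green, Bo), (green, Bo, Nova, grey, Ivy), (grey, Ivy, Nova, blue, Wes), (grey, Ivy, Nova, gold, Vic), (grey, Ivy, Nova, green, Bo), (grey, Ivy, Nova, grey, Ivy), (red, Cal, Omega, red, Cal), (red, Cal, Omega, red, Sam), (red, Sam, Omega, red, Cal), (red, Sam, Omega, red, Sam)}
Apply σ_{sname != sname2}; surviving tuples: {(blue, Wes, Nova, gold, Vic), (blue, Wes, Nova, green, Bo), (blue, Wes, Nova, grey, Ivy), (gold, Vic, Nova, blue, Wes), (gold, Vic, Nova, green, Bo), (gold, Vic, Nova, grey, Ivy), (green, Bo, Nova, blue, Wes), (green, Bo, Nova, gold, Vic), (green, Bo, Nova, grey, Ivy), (grey, Ivy, Nova, blue, Wes), (grey, Ivy, Nova, gold, Vic), (grey, Ivy, Nova, green, Bo), (red, Cal, Omega, red, Sam), (red, Sam, Omega, red, Cal)}
π_{pname, sname2} gives {(Nova, Bo), (Nova, Ivy), (Nova, Vic), (Nova, Wes), (Omega, Cal), (Omega, Sam)} (8 duplicate(s) eliminated).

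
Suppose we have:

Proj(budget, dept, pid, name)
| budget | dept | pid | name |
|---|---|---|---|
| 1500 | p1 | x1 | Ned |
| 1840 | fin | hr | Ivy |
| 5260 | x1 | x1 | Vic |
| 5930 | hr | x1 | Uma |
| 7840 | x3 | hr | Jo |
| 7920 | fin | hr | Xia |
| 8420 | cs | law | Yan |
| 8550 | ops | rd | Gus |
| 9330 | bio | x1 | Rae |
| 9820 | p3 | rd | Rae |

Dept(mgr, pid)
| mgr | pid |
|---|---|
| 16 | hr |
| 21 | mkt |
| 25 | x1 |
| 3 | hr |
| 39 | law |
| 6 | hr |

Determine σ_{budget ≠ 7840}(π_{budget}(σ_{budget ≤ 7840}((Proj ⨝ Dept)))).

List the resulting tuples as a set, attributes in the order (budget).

{1500, 1840, 5260, 5930}

Natural join on pid: {(1500, p1, x1, Ned, 25), (1840, fin, hr, Ivy, 16), (1840, fin, hr, Ivy, 3), (1840, fin, hr, Ivy, 6), (5260, x1, x1, Vic, 25), (5930, hr, x1, Uma, 25), (7840, x3, hr, Jo, 16), (7840, x3, hr, Jo, 3), (7840, x3, hr, Jo, 6), (7920, fin, hr, Xia, 16), (7920, fin, hr, Xia, 3), (7920, fin, hr, Xia, 6), (8420, cs, law, Yan, 39), (9330, bio, x1, Rae, 25)}
Filtering on budget ≤ 7840 leaves {(1500, p1, x1, Ned, 25), (1840, fin, hr, Ivy, 16), (1840, fin, hr, Ivy, 3), (1840, fin, hr, Ivy, 6), (5260, x1, x1, Vic, 25), (5930, hr, x1, Uma, 25), (7840, x3, hr, Jo, 16), (7840, x3, hr, Jo, 3), (7840, x3, hr, Jo, 6)}.
π_{budget} gives {1500, 1840, 5260, 5930, 7840} (4 duplicate(s) eliminated).
Filtering on budget ≠ 7840 leaves {1500, 1840, 5260, 5930}.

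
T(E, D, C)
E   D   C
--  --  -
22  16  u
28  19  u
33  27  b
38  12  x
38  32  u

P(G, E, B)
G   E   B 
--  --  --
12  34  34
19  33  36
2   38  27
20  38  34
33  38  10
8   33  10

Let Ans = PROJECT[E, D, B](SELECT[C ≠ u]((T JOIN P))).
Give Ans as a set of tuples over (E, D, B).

Joining T and P on E yields {(33, 27, b, 19, 36), (33, 27, b, 8, 10), (38, 12, x, 2, 27), (38, 12, x, 20, 34), (38, 12, x, 33, 10), (38, 32, u, 2, 27), (38, 32, u, 20, 34), (38, 32, u, 33, 10)}.
Apply σ_{C ≠ u}; surviving tuples: {(33, 27, b, 19, 36), (33, 27, b, 8, 10), (38, 12, x, 2, 27), (38, 12, x, 20, 34), (38, 12, x, 33, 10)}
Keep only column(s) E, D, B: {(33, 27, 10), (33, 27, 36), (38, 12, 10), (38, 12, 27), (38, 12, 34)}

{(33, 27, 10), (33, 27, 36), (38, 12, 10), (38, 12, 27), (38, 12, 34)}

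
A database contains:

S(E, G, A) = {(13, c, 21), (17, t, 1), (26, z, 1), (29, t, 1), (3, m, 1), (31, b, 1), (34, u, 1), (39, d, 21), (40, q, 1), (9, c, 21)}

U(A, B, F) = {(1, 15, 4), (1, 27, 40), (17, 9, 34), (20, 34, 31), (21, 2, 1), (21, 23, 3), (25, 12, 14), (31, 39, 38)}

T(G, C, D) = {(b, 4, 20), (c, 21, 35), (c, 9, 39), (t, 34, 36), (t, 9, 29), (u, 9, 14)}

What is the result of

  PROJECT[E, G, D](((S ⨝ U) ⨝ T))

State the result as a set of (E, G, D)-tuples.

{(13, c, 35), (13, c, 39), (17, t, 29), (17, t, 36), (29, t, 29), (29, t, 36), (31, b, 20), (34, u, 14), (9, c, 35), (9, c, 39)}

Joining S and U on A yields {(13, c, 21, 2, 1), (13, c, 21, 23, 3), (17, t, 1, 15, 4), (17, t, 1, 27, 40), (26, z, 1, 15, 4), (26, z, 1, 27, 40), (29, t, 1, 15, 4), (29, t, 1, 27, 40), (3, m, 1, 15, 4), (3, m, 1, 27, 40), (31, b, 1, 15, 4), (31, b, 1, 27, 40), (34, u, 1, 15, 4), (34, u, 1, 27, 40), (39, d, 21, 2, 1), (39, d, 21, 23, 3), (40, q, 1, 15, 4), (40, q, 1, 27, 40), (9, c, 21, 2, 1), (9, c, 21, 23, 3)}.
Joining (S ⨝ U) and T on G yields {(13, c, 21, 2, 1, 21, 35), (13, c, 21, 2, 1, 9, 39), (13, c, 21, 23, 3, 21, 35), (13, c, 21, 23, 3, 9, 39), (17, t, 1, 15, 4, 34, 36), (17, t, 1, 15, 4, 9, 29), (17, t, 1, 27, 40, 34, 36), (17, t, 1, 27, 40, 9, 29), (29, t, 1, 15, 4, 34, 36), (29, t, 1, 15, 4, 9, 29), (29, t, 1, 27, 40, 34, 36), (29, t, 1, 27, 40, 9, 29), (31, b, 1, 15, 4, 4, 20), (31, b, 1, 27, 40, 4, 20), (34, u, 1, 15, 4, 9, 14), (34, u, 1, 27, 40, 9, 14), (9, c, 21, 2, 1, 21, 35), (9, c, 21, 2, 1, 9, 39), (9, c, 21, 23, 3, 21, 35), (9, c, 21, 23, 3, 9, 39)}.
π_{E, G, D} gives {(13, c, 35), (13, c, 39), (17, t, 29), (17, t, 36), (29, t, 29), (29, t, 36), (31, b, 20), (34, u, 14), (9, c, 35), (9, c, 39)} (10 duplicate(s) eliminated).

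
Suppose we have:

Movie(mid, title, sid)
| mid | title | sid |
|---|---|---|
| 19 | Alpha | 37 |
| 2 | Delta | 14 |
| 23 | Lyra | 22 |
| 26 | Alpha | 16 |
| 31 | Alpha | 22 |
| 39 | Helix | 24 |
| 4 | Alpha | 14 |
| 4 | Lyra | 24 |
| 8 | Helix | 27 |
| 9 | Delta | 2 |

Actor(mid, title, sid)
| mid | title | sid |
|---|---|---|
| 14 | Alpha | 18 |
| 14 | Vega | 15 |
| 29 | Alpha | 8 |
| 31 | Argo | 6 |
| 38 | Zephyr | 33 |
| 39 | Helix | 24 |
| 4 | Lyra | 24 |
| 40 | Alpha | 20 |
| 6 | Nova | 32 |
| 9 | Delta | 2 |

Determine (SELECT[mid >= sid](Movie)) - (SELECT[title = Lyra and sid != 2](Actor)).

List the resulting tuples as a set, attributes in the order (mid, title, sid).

{(23, Lyra, 22), (26, Alpha, 16), (31, Alpha, 22), (39, Helix, 24), (9, Delta, 2)}

σ[mid >= sid]: keep tuples satisfying mid >= sid → {(23, Lyra, 22), (26, Alpha, 16), (31, Alpha, 22), (39, Helix, 24), (9, Delta, 2)}
σ[title = Lyra and sid != 2]: keep tuples satisfying title = Lyra and sid != 2 → {(4, Lyra, 24)}
Difference: {(23, Lyra, 22), (26, Alpha, 16), (31, Alpha, 22), (39, Helix, 24), (9, Delta, 2)} with {(4, Lyra, 24)} → {(23, Lyra, 22), (26, Alpha, 16), (31, Alpha, 22), (39, Helix, 24), (9, Delta, 2)}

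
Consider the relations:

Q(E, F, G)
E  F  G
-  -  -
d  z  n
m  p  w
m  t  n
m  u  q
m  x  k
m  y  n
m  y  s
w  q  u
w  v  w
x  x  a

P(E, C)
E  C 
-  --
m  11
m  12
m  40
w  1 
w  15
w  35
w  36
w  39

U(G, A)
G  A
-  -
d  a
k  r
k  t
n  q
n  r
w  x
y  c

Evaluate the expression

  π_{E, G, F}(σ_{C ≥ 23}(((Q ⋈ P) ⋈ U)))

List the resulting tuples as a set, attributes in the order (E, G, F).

Joining Q and P on E yields {(m, p, w, 11), (m, p, w, 12), (m, p, w, 40), (m, t, n, 11), (m, t, n, 12), (m, t, n, 40), (m, u, q, 11), (m, u, q, 12), (m, u, q, 40), (m, x, k, 11), (m, x, k, 12), (m, x, k, 40), (m, y, n, 11), (m, y, n, 12), (m, y, n, 40), (m, y, s, 11), (m, y, s, 12), (m, y, s, 40), (w, q, u, 1), (w, q, u, 15), (w, q, u, 35), (w, q, u, 36), (w, q, u, 39), (w, v, w, 1), (w, v, w, 15), (w, v, w, 35), (w, v, w, 36), (w, v, w, 39)}.
Joining (Q ⋈ P) and U on G yields {(m, p, w, 11, x), (m, p, w, 12, x), (m, p, w, 40, x), (m, t, n, 11, q), (m, t, n, 11, r), (m, t, n, 12, q), (m, t, n, 12, r), (m, t, n, 40, q), (m, t, n, 40, r), (m, x, k, 11, r), (m, x, k, 11, t), (m, x, k, 12, r), (m, x, k, 12, t), (m, x, k, 40, r), (m, x, k, 40, t), (m, y, n, 11, q), (m, y, n, 11, r), (m, y, n, 12, q), (m, y, n, 12, r), (m, y, n, 40, q), (m, y, n, 40, r), (w, v, w, 1, x), (w, v, w, 15, x), (w, v, w, 35, x), (w, v, w, 36, x), (w, v, w, 39, x)}.
σ[C ≥ 23]: keep tuples satisfying C ≥ 23 → {(m, p, w, 40, x), (m, t, n, 40, q), (m, t, n, 40, r), (m, x, k, 40, r), (m, x, k, 40, t), (m, y, n, 40, q), (m, y, n, 40, r), (w, v, w, 35, x), (w, v, w, 36, x), (w, v, w, 39, x)}
π_{E, G, F} gives {(m, k, x), (m, n, t), (m, n, y), (m, w, p), (w, w, v)} (5 duplicate(s) eliminated).

{(m, k, x), (m, n, t), (m, n, y), (m, w, p), (w, w, v)}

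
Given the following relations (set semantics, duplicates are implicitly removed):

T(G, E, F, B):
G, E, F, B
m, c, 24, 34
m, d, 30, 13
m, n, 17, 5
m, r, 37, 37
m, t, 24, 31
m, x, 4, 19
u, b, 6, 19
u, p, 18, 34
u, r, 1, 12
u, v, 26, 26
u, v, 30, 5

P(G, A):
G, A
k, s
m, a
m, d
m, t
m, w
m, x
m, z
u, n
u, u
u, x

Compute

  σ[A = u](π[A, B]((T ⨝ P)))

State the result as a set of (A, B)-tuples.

Joining T and P on G yields {(m, c, 24, 34, a), (m, c, 24, 34, d), (m, c, 24, 34, t), (m, c, 24, 34, w), (m, c, 24, 34, x), (m, c, 24, 34, z), (m, d, 30, 13, a), (m, d, 30, 13, d), (m, d, 30, 13, t), (m, d, 30, 13, w), (m, d, 30, 13, x), (m, d, 30, 13, z), (m, n, 17, 5, a), (m, n, 17, 5, d), (m, n, 17, 5, t), (m, n, 17, 5, w), (m, n, 17, 5, x), (m, n, 17, 5, z), (m, r, 37, 37, a), (m, r, 37, 37, d), (m, r, 37, 37, t), (m, r, 37, 37, w), (m, r, 37, 37, x), (m, r, 37, 37, z), (m, t, 24, 31, a), (m, t, 24, 31, d), (m, t, 24, 31, t), (m, t, 24, 31, w), (m, t, 24, 31, x), (m, t, 24, 31, z), (m, x, 4, 19, a), (m, x, 4, 19, d), (m, x, 4, 19, t), (m, x, 4, 19, w), (m, x, 4, 19, x), (m, x, 4, 19, z), (u, b, 6, 19, n), (u, b, 6, 19, u), (u, b, 6, 19, x), (u, p, 18, 34, n), (u, p, 18, 34, u), (u, p, 18, 34, x), (u, r, 1, 12, n), (u, r, 1, 12, u), (u, r, 1, 12, x), (u, v, 26, 26, n), (u, v, 26, 26, u), (u, v, 26, 26, x), (u, v, 30, 5, n), (u, v, 30, 5, u), (u, v, 30, 5, x)}.
Projecting to A, B (3 duplicate(s) eliminated): {(a, 13), (a, 19), (a, 31), (a, 34), (a, 37), (a, 5), (d, 13), (d, 19), (d, 31), (d, 34), (d, 37), (d, 5), (n, 12), (n, 19), (n, 26), (n, 34), (n, 5), (t, 13), (t, 19), (t, 31), (t, 34), (t, 37), (t, 5), (u, 12), (u, 19), (u, 26), (u, 34), (u, 5), (w, 13), (w, 19), (w, 31), (w, 34), (w, 37), (w, 5), (x, 12), (x, 13), (x, 19), (x, 26), (x, 31), (x, 34), (x, 37), (x, 5), (z, 13), (z, 19), (z, 31), (z, 34), (z, 37), (z, 5)}
Apply σ_{A = u}; surviving tuples: {(u, 12), (u, 19), (u, 26), (u, 34), (u, 5)}

{(u, 12), (u, 19), (u, 26), (u, 34), (u, 5)}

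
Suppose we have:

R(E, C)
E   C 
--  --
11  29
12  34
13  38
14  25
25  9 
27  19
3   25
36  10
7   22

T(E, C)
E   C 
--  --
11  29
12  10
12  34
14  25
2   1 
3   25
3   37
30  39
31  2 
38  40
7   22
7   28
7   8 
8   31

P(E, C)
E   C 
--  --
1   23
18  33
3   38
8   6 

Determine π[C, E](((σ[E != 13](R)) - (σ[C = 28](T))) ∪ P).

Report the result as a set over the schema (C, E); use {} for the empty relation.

{(10, 36), (19, 27), (22, 7), (23, 1), (25, 14), (25, 3), (29, 11), (33, 18), (34, 12), (38, 3), (6, 8), (9, 25)}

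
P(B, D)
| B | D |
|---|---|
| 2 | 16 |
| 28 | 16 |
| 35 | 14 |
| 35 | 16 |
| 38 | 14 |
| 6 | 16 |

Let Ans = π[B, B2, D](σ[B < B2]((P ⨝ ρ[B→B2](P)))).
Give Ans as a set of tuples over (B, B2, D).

{(2, 28, 16), (2, 35, 16), (2, 6, 16), (28, 35, 16), (35, 38, 14), (6, 28, 16), (6, 35, 16)}

ρ[B→B2]: schema becomes (B2, D); tuples unchanged.
P ⋈ ρ[B→B2](P) (natural join on D): {(2, 16, 2), (2, 16, 28), (2, 16, 35), (2, 16, 6), (28, 16, 2), (28, 16, 28), (28, 16, 35), (28, 16, 6), (35, 14, 35), (35, 14, 38), (35, 16, 2), (35, 16, 28), (35, 16, 35), (35, 16, 6), (38, 14, 35), (38, 14, 38), (6, 16, 2), (6, 16, 28), (6, 16, 35), (6, 16, 6)}
Apply σ_{B < B2}; surviving tuples: {(2, 16, 28), (2, 16, 35), (2, 16, 6), (28, 16, 35), (35, 14, 38), (6, 16, 28), (6, 16, 35)}
π_{B, B2, D} gives {(2, 28, 16), (2, 35, 16), (2, 6, 16), (28, 35, 16), (35, 38, 14), (6, 28, 16), (6, 35, 16)}.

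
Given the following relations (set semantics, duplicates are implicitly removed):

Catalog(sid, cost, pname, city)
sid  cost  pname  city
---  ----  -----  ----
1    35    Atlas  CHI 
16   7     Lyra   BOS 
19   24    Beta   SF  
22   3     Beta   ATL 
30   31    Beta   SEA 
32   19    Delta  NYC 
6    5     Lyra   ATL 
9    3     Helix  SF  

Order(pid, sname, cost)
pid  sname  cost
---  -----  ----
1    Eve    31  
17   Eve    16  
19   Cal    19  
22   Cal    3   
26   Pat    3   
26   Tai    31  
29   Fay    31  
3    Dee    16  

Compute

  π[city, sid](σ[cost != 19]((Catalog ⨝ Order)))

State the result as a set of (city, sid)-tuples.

{(ATL, 22), (SEA, 30), (SF, 9)}

Catalog ⋈ Order (natural join on cost): {(22, 3, Beta, ATL, 22, Cal), (22, 3, Beta, ATL, 26, Pat), (30, 31, Beta, SEA, 1, Eve), (30, 31, Beta, SEA, 26, Tai), (30, 31, Beta, SEA, 29, Fay), (32, 19, Delta, NYC, 19, Cal), (9, 3, Helix, SF, 22, Cal), (9, 3, Helix, SF, 26, Pat)}
Filtering on cost != 19 leaves {(22, 3, Beta, ATL, 22, Cal), (22, 3, Beta, ATL, 26, Pat), (30, 31, Beta, SEA, 1, Eve), (30, 31, Beta, SEA, 26, Tai), (30, 31, Beta, SEA, 29, Fay), (9, 3, Helix, SF, 22, Cal), (9, 3, Helix, SF, 26, Pat)}.
π_{city, sid} gives {(ATL, 22), (SEA, 30), (SF, 9)} (4 duplicate(s) eliminated).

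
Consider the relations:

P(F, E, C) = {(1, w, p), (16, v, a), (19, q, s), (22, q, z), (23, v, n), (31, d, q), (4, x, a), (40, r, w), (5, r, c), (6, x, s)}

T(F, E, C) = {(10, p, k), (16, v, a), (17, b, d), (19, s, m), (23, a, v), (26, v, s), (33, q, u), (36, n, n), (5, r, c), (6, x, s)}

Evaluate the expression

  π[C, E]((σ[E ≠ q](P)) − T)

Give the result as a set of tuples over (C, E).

Filtering on E ≠ q leaves {(1, w, p), (16, v, a), (23, v, n), (31, d, q), (4, x, a), (40, r, w), (5, r, c), (6, x, s)}.
Taking the difference: {(1, w, p), (23, v, n), (31, d, q), (4, x, a), (40, r, w)}
Projecting to C, E: {(a, x), (n, v), (p, w), (q, d), (w, r)}

{(a, x), (n, v), (p, w), (q, d), (w, r)}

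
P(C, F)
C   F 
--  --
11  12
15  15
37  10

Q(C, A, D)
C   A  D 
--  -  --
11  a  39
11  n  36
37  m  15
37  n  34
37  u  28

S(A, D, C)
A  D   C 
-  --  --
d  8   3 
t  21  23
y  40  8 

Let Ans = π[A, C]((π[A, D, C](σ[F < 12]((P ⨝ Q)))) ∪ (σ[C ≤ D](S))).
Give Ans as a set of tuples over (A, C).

{(d, 3), (m, 37), (n, 37), (u, 37), (y, 8)}

P ⋈ Q (natural join on C): {(11, 12, a, 39), (11, 12, n, 36), (37, 10, m, 15), (37, 10, n, 34), (37, 10, u, 28)}
Selection F < 12: {(37, 10, m, 15), (37, 10, n, 34), (37, 10, u, 28)}
Keep only column(s) A, D, C: {(m, 15, 37), (n, 34, 37), (u, 28, 37)}
Selection C ≤ D: {(d, 8, 3), (y, 40, 8)}
Taking the union: {(d, 8, 3), (m, 15, 37), (n, 34, 37), (u, 28, 37), (y, 40, 8)}
Keep only column(s) A, C: {(d, 3), (m, 37), (n, 37), (u, 37), (y, 8)}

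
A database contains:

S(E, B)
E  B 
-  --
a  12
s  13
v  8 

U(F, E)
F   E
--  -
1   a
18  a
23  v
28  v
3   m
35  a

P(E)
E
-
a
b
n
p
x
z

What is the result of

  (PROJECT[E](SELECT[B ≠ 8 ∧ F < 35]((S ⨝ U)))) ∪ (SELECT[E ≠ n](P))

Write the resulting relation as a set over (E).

{a, b, p, x, z}

Natural join on E: {(a, 12, 1), (a, 12, 18), (a, 12, 35), (v, 8, 23), (v, 8, 28)}
Apply σ_{B ≠ 8 ∧ F < 35}; surviving tuples: {(a, 12, 1), (a, 12, 18)}
Keep only column(s) E (1 duplicate(s) eliminated): {a}
Apply σ_{E ≠ n}; surviving tuples: {a, b, p, x, z}
Union: {a} with {a, b, p, x, z} → {a, b, p, x, z}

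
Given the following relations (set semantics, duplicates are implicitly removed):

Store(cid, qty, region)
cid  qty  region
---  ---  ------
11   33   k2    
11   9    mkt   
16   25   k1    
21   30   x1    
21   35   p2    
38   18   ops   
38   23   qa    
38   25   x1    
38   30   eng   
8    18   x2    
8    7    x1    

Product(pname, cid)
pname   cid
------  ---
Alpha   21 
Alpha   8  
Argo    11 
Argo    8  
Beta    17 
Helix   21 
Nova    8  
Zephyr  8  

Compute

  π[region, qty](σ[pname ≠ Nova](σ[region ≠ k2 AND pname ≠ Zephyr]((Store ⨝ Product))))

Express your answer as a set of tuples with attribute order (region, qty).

{(mkt, 9), (p2, 35), (x1, 30), (x1, 7), (x2, 18)}

Joining Store and Product on cid yields {(11, 33, k2, Argo), (11, 9, mkt, Argo), (21, 30, x1, Alpha), (21, 30, x1, Helix), (21, 35, p2, Alpha), (21, 35, p2, Helix), (8, 18, x2, Alpha), (8, 18, x2, Argo), (8, 18, x2, Nova), (8, 18, x2, Zephyr), (8, 7, x1, Alpha), (8, 7, x1, Argo), (8, 7, x1, Nova), (8, 7, x1, Zephyr)}.
σ[region ≠ k2 AND pname ≠ Zephyr]: keep tuples satisfying region ≠ k2 AND pname ≠ Zephyr → {(11, 9, mkt, Argo), (21, 30, x1, Alpha), (21, 30, x1, Helix), (21, 35, p2, Alpha), (21, 35, p2, Helix), (8, 18, x2, Alpha), (8, 18, x2, Argo), (8, 18, x2, Nova), (8, 7, x1, Alpha), (8, 7, x1, Argo), (8, 7, x1, Nova)}
σ[pname ≠ Nova]: keep tuples satisfying pname ≠ Nova → {(11, 9, mkt, Argo), (21, 30, x1, Alpha), (21, 30, x1, Helix), (21, 35, p2, Alpha), (21, 35, p2, Helix), (8, 18, x2, Alpha), (8, 18, x2, Argo), (8, 7, x1, Alpha), (8, 7, x1, Argo)}
Keep only column(s) region, qty (4 duplicate(s) eliminated): {(mkt, 9), (p2, 35), (x1, 30), (x1, 7), (x2, 18)}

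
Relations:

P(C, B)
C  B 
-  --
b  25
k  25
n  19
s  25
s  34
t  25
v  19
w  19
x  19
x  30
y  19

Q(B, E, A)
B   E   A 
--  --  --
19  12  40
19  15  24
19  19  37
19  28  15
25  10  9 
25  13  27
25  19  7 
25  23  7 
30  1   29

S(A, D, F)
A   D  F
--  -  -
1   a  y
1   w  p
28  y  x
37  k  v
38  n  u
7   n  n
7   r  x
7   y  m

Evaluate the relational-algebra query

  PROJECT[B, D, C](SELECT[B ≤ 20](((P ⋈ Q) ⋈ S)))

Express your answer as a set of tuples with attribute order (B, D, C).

{(19, k, n), (19, k, v), (19, k, w), (19, k, x), (19, k, y)}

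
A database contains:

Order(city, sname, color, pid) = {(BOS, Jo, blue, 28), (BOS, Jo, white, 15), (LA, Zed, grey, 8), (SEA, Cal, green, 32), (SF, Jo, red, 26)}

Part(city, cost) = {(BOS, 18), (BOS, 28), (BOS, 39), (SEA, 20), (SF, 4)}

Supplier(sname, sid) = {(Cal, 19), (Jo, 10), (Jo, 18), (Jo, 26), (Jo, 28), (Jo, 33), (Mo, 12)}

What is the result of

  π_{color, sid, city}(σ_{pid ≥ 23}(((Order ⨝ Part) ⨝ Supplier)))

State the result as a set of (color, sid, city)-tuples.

{(blue, 10, BOS), (blue, 18, BOS), (blue, 26, BOS), (blue, 28, BOS), (blue, 33, BOS), (green, 19, SEA), (red, 10, SF), (red, 18, SF), (red, 26, SF), (red, 28, SF), (red, 33, SF)}

Order ⋈ Part (natural join on city): {(BOS, Jo, blue, 28, 18), (BOS, Jo, blue, 28, 28), (BOS, Jo, blue, 28, 39), (BOS, Jo, white, 15, 18), (BOS, Jo, white, 15, 28), (BOS, Jo, white, 15, 39), (SEA, Cal, green, 32, 20), (SF, Jo, red, 26, 4)}
(Order ⨝ Part) ⋈ Supplier (natural join on sname): {(BOS, Jo, blue, 28, 18, 10), (BOS, Jo, blue, 28, 18, 18), (BOS, Jo, blue, 28, 18, 26), (BOS, Jo, blue, 28, 18, 28), (BOS, Jo, blue, 28, 18, 33), (BOS, Jo, blue, 28, 28, 10), (BOS, Jo, blue, 28, 28, 18), (BOS, Jo, blue, 28, 28, 26), (BOS, Jo, blue, 28, 28, 28), (BOS, Jo, blue, 28, 28, 33), (BOS, Jo, blue, 28, 39, 10), (BOS, Jo, blue, 28, 39, 18), (BOS, Jo, blue, 28, 39, 26), (BOS, Jo, blue, 28, 39, 28), (BOS, Jo, blue, 28, 39, 33), (BOS, Jo, white, 15, 18, 10), (BOS, Jo, white, 15, 18, 18), (BOS, Jo, white, 15, 18, 26), (BOS, Jo, white, 15, 18, 28), (BOS, Jo, white, 15, 18, 33), (BOS, Jo, white, 15, 28, 10), (BOS, Jo, white, 15, 28, 18), (BOS, Jo, white, 15, 28, 26), (BOS, Jo, white, 15, 28, 28), (BOS, Jo, white, 15, 28, 33), (BOS, Jo, white, 15, 39, 10), (BOS, Jo, white, 15, 39, 18), (BOS, Jo, white, 15, 39, 26), (BOS, Jo, white, 15, 39, 28), (BOS, Jo, white, 15, 39, 33), (SEA, Cal, green, 32, 20, 19), (SF, Jo, red, 26, 4, 10), (SF, Jo, red, 26, 4, 18), (SF, Jo, red, 26, 4, 26), (SF, Jo, red, 26, 4, 28), (SF, Jo, red, 26, 4, 33)}
σ[pid ≥ 23]: keep tuples satisfying pid ≥ 23 → {(BOS, Jo, blue, 28, 18, 10), (BOS, Jo, blue, 28, 18, 18), (BOS, Jo, blue, 28, 18, 26), (BOS, Jo, blue, 28, 18, 28), (BOS, Jo, blue, 28, 18, 33), (BOS, Jo, blue, 28, 28, 10), (BOS, Jo, blue, 28, 28, 18), (BOS, Jo, blue, 28, 28, 26), (BOS, Jo, blue, 28, 28, 28), (BOS, Jo, blue, 28, 28, 33), (BOS, Jo, blue, 28, 39, 10), (BOS, Jo, blue, 28, 39, 18), (BOS, Jo, blue, 28, 39, 26), (BOS, Jo, blue, 28, 39, 28), (BOS, Jo, blue, 28, 39, 33), (SEA, Cal, green, 32, 20, 19), (SF, Jo, red, 26, 4, 10), (SF, Jo, red, 26, 4, 18), (SF, Jo, red, 26, 4, 26), (SF, Jo, red, 26, 4, 28), (SF, Jo, red, 26, 4, 33)}
Projecting to color, sid, city (10 duplicate(s) eliminated): {(blue, 10, BOS), (blue, 18, BOS), (blue, 26, BOS), (blue, 28, BOS), (blue, 33, BOS), (green, 19, SEA), (red, 10, SF), (red, 18, SF), (red, 26, SF), (red, 28, SF), (red, 33, SF)}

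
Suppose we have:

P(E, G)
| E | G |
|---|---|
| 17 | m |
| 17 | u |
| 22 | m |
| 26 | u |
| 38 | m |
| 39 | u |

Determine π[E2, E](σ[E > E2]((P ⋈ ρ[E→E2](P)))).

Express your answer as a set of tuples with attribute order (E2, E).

{(17, 22), (17, 26), (17, 38), (17, 39), (22, 38), (26, 39)}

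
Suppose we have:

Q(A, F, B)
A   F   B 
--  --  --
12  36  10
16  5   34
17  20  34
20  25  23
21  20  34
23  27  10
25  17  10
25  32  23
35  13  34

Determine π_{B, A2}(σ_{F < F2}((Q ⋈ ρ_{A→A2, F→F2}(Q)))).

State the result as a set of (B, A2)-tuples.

{(10, 12), (10, 23), (23, 25), (34, 17), (34, 21), (34, 35)}

ρ[A→A2, F→F2]: schema becomes (A2, F2, B); tuples unchanged.
Natural join on B: {(12, 36, 10, 12, 36), (12, 36, 10, 23, 27), (12, 36, 10, 25, 17), (16, 5, 34, 16, 5), (16, 5, 34, 17, 20), (16, 5, 34, 21, 20), (16, 5, 34, 35, 13), (17, 20, 34, 16, 5), (17, 20, 34, 17, 20), (17, 20, 34, 21, 20), (17, 20, 34, 35, 13), (20, 25, 23, 20, 25), (20, 25, 23, 25, 32), (21, 20, 34, 16, 5), (21, 20, 34, 17, 20), (21, 20, 34, 21, 20), (21, 20, 34, 35, 13), (23, 27, 10, 12, 36), (23, 27, 10, 23, 27), (23, 27, 10, 25, 17), (25, 17, 10, 12, 36), (25, 17, 10, 23, 27), (25, 17, 10, 25, 17), (25, 32, 23, 20, 25), (25, 32, 23, 25, 32), (35, 13, 34, 16, 5), (35, 13, 34, 17, 20), (35, 13, 34, 21, 20), (35, 13, 34, 35, 13)}
Selection F < F2: {(16, 5, 34, 17, 20), (16, 5, 34, 21, 20), (16, 5, 34, 35, 13), (20, 25, 23, 25, 32), (23, 27, 10, 12, 36), (25, 17, 10, 12, 36), (25, 17, 10, 23, 27), (35, 13, 34, 17, 20), (35, 13, 34, 21, 20)}
Keep only column(s) B, A2 (3 duplicate(s) eliminated): {(10, 12), (10, 23), (23, 25), (34, 17), (34, 21), (34, 35)}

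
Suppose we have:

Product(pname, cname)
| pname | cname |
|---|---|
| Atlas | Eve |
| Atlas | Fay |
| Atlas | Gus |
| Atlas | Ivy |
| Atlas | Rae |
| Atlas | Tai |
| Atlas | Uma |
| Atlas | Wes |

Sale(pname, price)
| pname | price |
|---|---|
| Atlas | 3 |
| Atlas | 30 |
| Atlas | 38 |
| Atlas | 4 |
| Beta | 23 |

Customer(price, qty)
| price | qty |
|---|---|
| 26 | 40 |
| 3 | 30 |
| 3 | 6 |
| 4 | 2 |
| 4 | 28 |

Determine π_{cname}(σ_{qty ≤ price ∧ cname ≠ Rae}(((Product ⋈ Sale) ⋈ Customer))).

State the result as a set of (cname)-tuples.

Natural join on pname: {(Atlas, Eve, 3), (Atlas, Eve, 30), (Atlas, Eve, 38), (Atlas, Eve, 4), (Atlas, Fay, 3), (Atlas, Fay, 30), (Atlas, Fay, 38), (Atlas, Fay, 4), (Atlas, Gus, 3), (Atlas, Gus, 30), (Atlas, Gus, 38), (Atlas, Gus, 4), (Atlas, Ivy, 3), (Atlas, Ivy, 30), (Atlas, Ivy, 38), (Atlas, Ivy, 4), (Atlas, Rae, 3), (Atlas, Rae, 30), (Atlas, Rae, 38), (Atlas, Rae, 4), (Atlas, Tai, 3), (Atlas, Tai, 30), (Atlas, Tai, 38), (Atlas, Tai, 4), (Atlas, Uma, 3), (Atlas, Uma, 30), (Atlas, Uma, 38), (Atlas, Uma, 4), (Atlas, Wes, 3), (Atlas, Wes, 30), (Atlas, Wes, 38), (Atlas, Wes, 4)}
Natural join on price: {(Atlas, Eve, 3, 30), (Atlas, Eve, 3, 6), (Atlas, Eve, 4, 2), (Atlas, Eve, 4, 28), (Atlas, Fay, 3, 30), (Atlas, Fay, 3, 6), (Atlas, Fay, 4, 2), (Atlas, Fay, 4, 28), (Atlas, Gus, 3, 30), (Atlas, Gus, 3, 6), (Atlas, Gus, 4, 2), (Atlas, Gus, 4, 28), (Atlas, Ivy, 3, 30), (Atlas, Ivy, 3, 6), (Atlas, Ivy, 4, 2), (Atlas, Ivy, 4, 28), (Atlas, Rae, 3, 30), (Atlas, Rae, 3, 6), (Atlas, Rae, 4, 2), (Atlas, Rae, 4, 28), (Atlas, Tai, 3, 30), (Atlas, Tai, 3, 6), (Atlas, Tai, 4, 2), (Atlas, Tai, 4, 28), (Atlas, Uma, 3, 30), (Atlas, Uma, 3, 6), (Atlas, Uma, 4, 2), (Atlas, Uma, 4, 28), (Atlas, Wes, 3, 30), (Atlas, Wes, 3, 6), (Atlas, Wes, 4, 2), (Atlas, Wes, 4, 28)}
Selection qty ≤ price ∧ cname ≠ Rae: {(Atlas, Eve, 4, 2), (Atlas, Fay, 4, 2), (Atlas, Gus, 4, 2), (Atlas, Ivy, 4, 2), (Atlas, Tai, 4, 2), (Atlas, Uma, 4, 2), (Atlas, Wes, 4, 2)}
Keep only column(s) cname: {Eve, Fay, Gus, Ivy, Tai, Uma, Wes}

{Eve, Fay, Gus, Ivy, Tai, Uma, Wes}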